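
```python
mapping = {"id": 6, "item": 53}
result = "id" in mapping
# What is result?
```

Trace (tracking result):
mapping = {'id': 6, 'item': 53}  # -> mapping = {'id': 6, 'item': 53}
result = 'id' in mapping  # -> result = True

Answer: True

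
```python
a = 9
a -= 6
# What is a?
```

Trace (tracking a):
a = 9  # -> a = 9
a -= 6  # -> a = 3

Answer: 3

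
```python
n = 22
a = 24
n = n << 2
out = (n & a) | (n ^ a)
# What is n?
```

Trace (tracking n):
n = 22  # -> n = 22
a = 24  # -> a = 24
n = n << 2  # -> n = 88
out = n & a | n ^ a  # -> out = 88

Answer: 88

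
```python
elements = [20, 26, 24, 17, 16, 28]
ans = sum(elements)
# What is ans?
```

Answer: 131

Derivation:
Trace (tracking ans):
elements = [20, 26, 24, 17, 16, 28]  # -> elements = [20, 26, 24, 17, 16, 28]
ans = sum(elements)  # -> ans = 131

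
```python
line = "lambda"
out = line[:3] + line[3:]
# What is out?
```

Answer: 'lambda'

Derivation:
Trace (tracking out):
line = 'lambda'  # -> line = 'lambda'
out = line[:3] + line[3:]  # -> out = 'lambda'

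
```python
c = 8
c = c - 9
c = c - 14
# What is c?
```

Answer: -15

Derivation:
Trace (tracking c):
c = 8  # -> c = 8
c = c - 9  # -> c = -1
c = c - 14  # -> c = -15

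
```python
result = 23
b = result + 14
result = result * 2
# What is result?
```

Trace (tracking result):
result = 23  # -> result = 23
b = result + 14  # -> b = 37
result = result * 2  # -> result = 46

Answer: 46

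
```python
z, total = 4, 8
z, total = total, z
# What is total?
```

Answer: 4

Derivation:
Trace (tracking total):
z, total = (4, 8)  # -> z = 4, total = 8
z, total = (total, z)  # -> z = 8, total = 4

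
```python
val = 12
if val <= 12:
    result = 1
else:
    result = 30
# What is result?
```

Answer: 1

Derivation:
Trace (tracking result):
val = 12  # -> val = 12
if val <= 12:  # condition is True
    result = 1  # -> result = 1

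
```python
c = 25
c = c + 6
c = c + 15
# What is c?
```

Answer: 46

Derivation:
Trace (tracking c):
c = 25  # -> c = 25
c = c + 6  # -> c = 31
c = c + 15  # -> c = 46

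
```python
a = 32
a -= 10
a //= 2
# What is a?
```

Answer: 11

Derivation:
Trace (tracking a):
a = 32  # -> a = 32
a -= 10  # -> a = 22
a //= 2  # -> a = 11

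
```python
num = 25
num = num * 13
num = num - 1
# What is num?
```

Trace (tracking num):
num = 25  # -> num = 25
num = num * 13  # -> num = 325
num = num - 1  # -> num = 324

Answer: 324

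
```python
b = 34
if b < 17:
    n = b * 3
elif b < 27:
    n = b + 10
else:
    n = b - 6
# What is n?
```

Answer: 28

Derivation:
Trace (tracking n):
b = 34  # -> b = 34
if b < 17:  # condition is False
elif b < 27:  # condition is False
else:
    n = b - 6  # -> n = 28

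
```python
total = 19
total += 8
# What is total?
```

Trace (tracking total):
total = 19  # -> total = 19
total += 8  # -> total = 27

Answer: 27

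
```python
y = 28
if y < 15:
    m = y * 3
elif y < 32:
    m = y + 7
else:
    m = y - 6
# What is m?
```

Answer: 35

Derivation:
Trace (tracking m):
y = 28  # -> y = 28
if y < 15:  # condition is False
elif y < 32:  # condition is True
    m = y + 7  # -> m = 35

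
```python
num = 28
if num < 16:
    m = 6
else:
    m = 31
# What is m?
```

Answer: 31

Derivation:
Trace (tracking m):
num = 28  # -> num = 28
if num < 16:  # condition is False
else:
    m = 31  # -> m = 31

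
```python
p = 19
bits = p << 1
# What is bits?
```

Trace (tracking bits):
p = 19  # -> p = 19
bits = p << 1  # -> bits = 38

Answer: 38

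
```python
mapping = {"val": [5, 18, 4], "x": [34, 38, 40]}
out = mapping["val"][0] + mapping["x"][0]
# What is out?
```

Trace (tracking out):
mapping = {'val': [5, 18, 4], 'x': [34, 38, 40]}  # -> mapping = {'val': [5, 18, 4], 'x': [34, 38, 40]}
out = mapping['val'][0] + mapping['x'][0]  # -> out = 39

Answer: 39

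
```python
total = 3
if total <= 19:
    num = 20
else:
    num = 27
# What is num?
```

Trace (tracking num):
total = 3  # -> total = 3
if total <= 19:  # condition is True
    num = 20  # -> num = 20

Answer: 20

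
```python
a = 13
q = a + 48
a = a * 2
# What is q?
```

Trace (tracking q):
a = 13  # -> a = 13
q = a + 48  # -> q = 61
a = a * 2  # -> a = 26

Answer: 61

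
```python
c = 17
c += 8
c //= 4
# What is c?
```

Trace (tracking c):
c = 17  # -> c = 17
c += 8  # -> c = 25
c //= 4  # -> c = 6

Answer: 6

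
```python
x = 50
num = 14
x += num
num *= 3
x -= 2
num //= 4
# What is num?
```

Trace (tracking num):
x = 50  # -> x = 50
num = 14  # -> num = 14
x += num  # -> x = 64
num *= 3  # -> num = 42
x -= 2  # -> x = 62
num //= 4  # -> num = 10

Answer: 10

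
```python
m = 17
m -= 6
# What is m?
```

Trace (tracking m):
m = 17  # -> m = 17
m -= 6  # -> m = 11

Answer: 11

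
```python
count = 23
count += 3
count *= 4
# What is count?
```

Answer: 104

Derivation:
Trace (tracking count):
count = 23  # -> count = 23
count += 3  # -> count = 26
count *= 4  # -> count = 104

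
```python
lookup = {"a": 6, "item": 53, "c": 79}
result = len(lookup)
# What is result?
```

Answer: 3

Derivation:
Trace (tracking result):
lookup = {'a': 6, 'item': 53, 'c': 79}  # -> lookup = {'a': 6, 'item': 53, 'c': 79}
result = len(lookup)  # -> result = 3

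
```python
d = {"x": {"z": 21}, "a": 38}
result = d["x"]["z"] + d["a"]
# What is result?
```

Trace (tracking result):
d = {'x': {'z': 21}, 'a': 38}  # -> d = {'x': {'z': 21}, 'a': 38}
result = d['x']['z'] + d['a']  # -> result = 59

Answer: 59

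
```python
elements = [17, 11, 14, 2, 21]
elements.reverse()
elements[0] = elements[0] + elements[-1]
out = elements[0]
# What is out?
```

Trace (tracking out):
elements = [17, 11, 14, 2, 21]  # -> elements = [17, 11, 14, 2, 21]
elements.reverse()  # -> elements = [21, 2, 14, 11, 17]
elements[0] = elements[0] + elements[-1]  # -> elements = [38, 2, 14, 11, 17]
out = elements[0]  # -> out = 38

Answer: 38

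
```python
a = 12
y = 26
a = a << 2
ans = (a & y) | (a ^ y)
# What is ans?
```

Trace (tracking ans):
a = 12  # -> a = 12
y = 26  # -> y = 26
a = a << 2  # -> a = 48
ans = a & y | a ^ y  # -> ans = 58

Answer: 58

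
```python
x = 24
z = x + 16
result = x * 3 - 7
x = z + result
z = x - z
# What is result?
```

Answer: 65

Derivation:
Trace (tracking result):
x = 24  # -> x = 24
z = x + 16  # -> z = 40
result = x * 3 - 7  # -> result = 65
x = z + result  # -> x = 105
z = x - z  # -> z = 65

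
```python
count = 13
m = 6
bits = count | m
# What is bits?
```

Trace (tracking bits):
count = 13  # -> count = 13
m = 6  # -> m = 6
bits = count | m  # -> bits = 15

Answer: 15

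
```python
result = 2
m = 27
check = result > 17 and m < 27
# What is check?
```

Answer: False

Derivation:
Trace (tracking check):
result = 2  # -> result = 2
m = 27  # -> m = 27
check = result > 17 and m < 27  # -> check = False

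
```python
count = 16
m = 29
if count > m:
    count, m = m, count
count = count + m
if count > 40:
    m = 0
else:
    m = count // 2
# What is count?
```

Answer: 45

Derivation:
Trace (tracking count):
count = 16  # -> count = 16
m = 29  # -> m = 29
if count > m:  # condition is False
count = count + m  # -> count = 45
if count > 40:  # condition is True
    m = 0  # -> m = 0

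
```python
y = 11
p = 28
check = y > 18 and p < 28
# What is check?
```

Answer: False

Derivation:
Trace (tracking check):
y = 11  # -> y = 11
p = 28  # -> p = 28
check = y > 18 and p < 28  # -> check = False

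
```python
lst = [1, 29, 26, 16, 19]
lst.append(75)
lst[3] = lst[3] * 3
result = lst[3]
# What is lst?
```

Trace (tracking lst):
lst = [1, 29, 26, 16, 19]  # -> lst = [1, 29, 26, 16, 19]
lst.append(75)  # -> lst = [1, 29, 26, 16, 19, 75]
lst[3] = lst[3] * 3  # -> lst = [1, 29, 26, 48, 19, 75]
result = lst[3]  # -> result = 48

Answer: [1, 29, 26, 48, 19, 75]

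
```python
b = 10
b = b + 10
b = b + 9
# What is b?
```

Trace (tracking b):
b = 10  # -> b = 10
b = b + 10  # -> b = 20
b = b + 9  # -> b = 29

Answer: 29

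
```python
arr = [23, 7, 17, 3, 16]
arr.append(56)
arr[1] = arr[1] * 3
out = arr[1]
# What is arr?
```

Trace (tracking arr):
arr = [23, 7, 17, 3, 16]  # -> arr = [23, 7, 17, 3, 16]
arr.append(56)  # -> arr = [23, 7, 17, 3, 16, 56]
arr[1] = arr[1] * 3  # -> arr = [23, 21, 17, 3, 16, 56]
out = arr[1]  # -> out = 21

Answer: [23, 21, 17, 3, 16, 56]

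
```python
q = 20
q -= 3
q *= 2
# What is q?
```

Answer: 34

Derivation:
Trace (tracking q):
q = 20  # -> q = 20
q -= 3  # -> q = 17
q *= 2  # -> q = 34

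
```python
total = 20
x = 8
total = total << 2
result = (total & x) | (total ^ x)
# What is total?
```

Answer: 80

Derivation:
Trace (tracking total):
total = 20  # -> total = 20
x = 8  # -> x = 8
total = total << 2  # -> total = 80
result = total & x | total ^ x  # -> result = 88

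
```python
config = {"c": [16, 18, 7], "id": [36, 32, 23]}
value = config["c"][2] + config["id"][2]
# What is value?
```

Answer: 30

Derivation:
Trace (tracking value):
config = {'c': [16, 18, 7], 'id': [36, 32, 23]}  # -> config = {'c': [16, 18, 7], 'id': [36, 32, 23]}
value = config['c'][2] + config['id'][2]  # -> value = 30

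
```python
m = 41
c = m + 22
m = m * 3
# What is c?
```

Trace (tracking c):
m = 41  # -> m = 41
c = m + 22  # -> c = 63
m = m * 3  # -> m = 123

Answer: 63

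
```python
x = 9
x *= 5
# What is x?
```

Trace (tracking x):
x = 9  # -> x = 9
x *= 5  # -> x = 45

Answer: 45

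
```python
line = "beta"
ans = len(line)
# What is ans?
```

Trace (tracking ans):
line = 'beta'  # -> line = 'beta'
ans = len(line)  # -> ans = 4

Answer: 4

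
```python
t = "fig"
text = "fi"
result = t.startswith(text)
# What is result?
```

Trace (tracking result):
t = 'fig'  # -> t = 'fig'
text = 'fi'  # -> text = 'fi'
result = t.startswith(text)  # -> result = True

Answer: True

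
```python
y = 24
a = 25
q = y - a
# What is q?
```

Answer: -1

Derivation:
Trace (tracking q):
y = 24  # -> y = 24
a = 25  # -> a = 25
q = y - a  # -> q = -1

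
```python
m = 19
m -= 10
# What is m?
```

Answer: 9

Derivation:
Trace (tracking m):
m = 19  # -> m = 19
m -= 10  # -> m = 9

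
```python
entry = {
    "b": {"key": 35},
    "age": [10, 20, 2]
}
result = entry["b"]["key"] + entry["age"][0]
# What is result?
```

Trace (tracking result):
entry = {'b': {'key': 35}, 'age': [10, 20, 2]}  # -> entry = {'b': {'key': 35}, 'age': [10, 20, 2]}
result = entry['b']['key'] + entry['age'][0]  # -> result = 45

Answer: 45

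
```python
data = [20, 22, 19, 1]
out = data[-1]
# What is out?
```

Answer: 1

Derivation:
Trace (tracking out):
data = [20, 22, 19, 1]  # -> data = [20, 22, 19, 1]
out = data[-1]  # -> out = 1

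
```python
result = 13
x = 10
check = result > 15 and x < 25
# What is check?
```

Trace (tracking check):
result = 13  # -> result = 13
x = 10  # -> x = 10
check = result > 15 and x < 25  # -> check = False

Answer: False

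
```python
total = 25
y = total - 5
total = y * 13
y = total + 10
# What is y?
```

Answer: 270

Derivation:
Trace (tracking y):
total = 25  # -> total = 25
y = total - 5  # -> y = 20
total = y * 13  # -> total = 260
y = total + 10  # -> y = 270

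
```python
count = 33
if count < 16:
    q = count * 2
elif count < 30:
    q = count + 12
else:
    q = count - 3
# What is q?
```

Trace (tracking q):
count = 33  # -> count = 33
if count < 16:  # condition is False
elif count < 30:  # condition is False
else:
    q = count - 3  # -> q = 30

Answer: 30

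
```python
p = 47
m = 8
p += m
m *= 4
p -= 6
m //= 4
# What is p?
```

Trace (tracking p):
p = 47  # -> p = 47
m = 8  # -> m = 8
p += m  # -> p = 55
m *= 4  # -> m = 32
p -= 6  # -> p = 49
m //= 4  # -> m = 8

Answer: 49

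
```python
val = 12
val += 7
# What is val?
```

Trace (tracking val):
val = 12  # -> val = 12
val += 7  # -> val = 19

Answer: 19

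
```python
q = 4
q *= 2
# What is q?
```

Answer: 8

Derivation:
Trace (tracking q):
q = 4  # -> q = 4
q *= 2  # -> q = 8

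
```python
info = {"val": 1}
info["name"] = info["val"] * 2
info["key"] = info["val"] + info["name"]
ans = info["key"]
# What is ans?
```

Answer: 3

Derivation:
Trace (tracking ans):
info = {'val': 1}  # -> info = {'val': 1}
info['name'] = info['val'] * 2  # -> info = {'val': 1, 'name': 2}
info['key'] = info['val'] + info['name']  # -> info = {'val': 1, 'name': 2, 'key': 3}
ans = info['key']  # -> ans = 3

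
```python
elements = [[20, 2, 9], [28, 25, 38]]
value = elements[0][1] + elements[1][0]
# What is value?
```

Trace (tracking value):
elements = [[20, 2, 9], [28, 25, 38]]  # -> elements = [[20, 2, 9], [28, 25, 38]]
value = elements[0][1] + elements[1][0]  # -> value = 30

Answer: 30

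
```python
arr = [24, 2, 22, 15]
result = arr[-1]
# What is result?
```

Answer: 15

Derivation:
Trace (tracking result):
arr = [24, 2, 22, 15]  # -> arr = [24, 2, 22, 15]
result = arr[-1]  # -> result = 15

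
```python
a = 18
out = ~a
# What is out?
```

Trace (tracking out):
a = 18  # -> a = 18
out = ~a  # -> out = -19

Answer: -19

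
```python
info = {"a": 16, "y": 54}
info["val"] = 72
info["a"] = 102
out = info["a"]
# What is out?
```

Trace (tracking out):
info = {'a': 16, 'y': 54}  # -> info = {'a': 16, 'y': 54}
info['val'] = 72  # -> info = {'a': 16, 'y': 54, 'val': 72}
info['a'] = 102  # -> info = {'a': 102, 'y': 54, 'val': 72}
out = info['a']  # -> out = 102

Answer: 102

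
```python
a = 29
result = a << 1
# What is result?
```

Answer: 58

Derivation:
Trace (tracking result):
a = 29  # -> a = 29
result = a << 1  # -> result = 58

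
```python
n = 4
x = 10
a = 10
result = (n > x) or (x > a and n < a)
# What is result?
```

Trace (tracking result):
n = 4  # -> n = 4
x = 10  # -> x = 10
a = 10  # -> a = 10
result = n > x or (x > a and n < a)  # -> result = False

Answer: False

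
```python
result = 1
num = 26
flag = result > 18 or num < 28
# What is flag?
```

Answer: True

Derivation:
Trace (tracking flag):
result = 1  # -> result = 1
num = 26  # -> num = 26
flag = result > 18 or num < 28  # -> flag = True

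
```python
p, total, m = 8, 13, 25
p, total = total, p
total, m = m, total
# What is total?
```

Trace (tracking total):
p, total, m = (8, 13, 25)  # -> p = 8, total = 13, m = 25
p, total = (total, p)  # -> p = 13, total = 8
total, m = (m, total)  # -> total = 25, m = 8

Answer: 25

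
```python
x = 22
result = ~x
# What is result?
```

Answer: -23

Derivation:
Trace (tracking result):
x = 22  # -> x = 22
result = ~x  # -> result = -23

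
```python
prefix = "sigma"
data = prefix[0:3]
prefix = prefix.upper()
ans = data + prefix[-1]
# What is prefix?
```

Trace (tracking prefix):
prefix = 'sigma'  # -> prefix = 'sigma'
data = prefix[0:3]  # -> data = 'sig'
prefix = prefix.upper()  # -> prefix = 'SIGMA'
ans = data + prefix[-1]  # -> ans = 'sigA'

Answer: 'SIGMA'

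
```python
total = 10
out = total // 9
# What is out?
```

Trace (tracking out):
total = 10  # -> total = 10
out = total // 9  # -> out = 1

Answer: 1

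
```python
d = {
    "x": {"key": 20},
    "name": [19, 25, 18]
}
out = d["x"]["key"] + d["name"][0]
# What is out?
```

Trace (tracking out):
d = {'x': {'key': 20}, 'name': [19, 25, 18]}  # -> d = {'x': {'key': 20}, 'name': [19, 25, 18]}
out = d['x']['key'] + d['name'][0]  # -> out = 39

Answer: 39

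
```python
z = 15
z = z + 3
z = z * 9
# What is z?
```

Answer: 162

Derivation:
Trace (tracking z):
z = 15  # -> z = 15
z = z + 3  # -> z = 18
z = z * 9  # -> z = 162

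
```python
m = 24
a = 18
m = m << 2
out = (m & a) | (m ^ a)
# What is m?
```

Trace (tracking m):
m = 24  # -> m = 24
a = 18  # -> a = 18
m = m << 2  # -> m = 96
out = m & a | m ^ a  # -> out = 114

Answer: 96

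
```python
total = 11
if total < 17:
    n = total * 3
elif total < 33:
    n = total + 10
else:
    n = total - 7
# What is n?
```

Answer: 33

Derivation:
Trace (tracking n):
total = 11  # -> total = 11
if total < 17:  # condition is True
    n = total * 3  # -> n = 33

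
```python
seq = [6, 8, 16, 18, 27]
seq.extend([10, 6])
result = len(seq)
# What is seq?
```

Trace (tracking seq):
seq = [6, 8, 16, 18, 27]  # -> seq = [6, 8, 16, 18, 27]
seq.extend([10, 6])  # -> seq = [6, 8, 16, 18, 27, 10, 6]
result = len(seq)  # -> result = 7

Answer: [6, 8, 16, 18, 27, 10, 6]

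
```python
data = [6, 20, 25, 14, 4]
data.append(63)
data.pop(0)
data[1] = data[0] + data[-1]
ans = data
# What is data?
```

Trace (tracking data):
data = [6, 20, 25, 14, 4]  # -> data = [6, 20, 25, 14, 4]
data.append(63)  # -> data = [6, 20, 25, 14, 4, 63]
data.pop(0)  # -> data = [20, 25, 14, 4, 63]
data[1] = data[0] + data[-1]  # -> data = [20, 83, 14, 4, 63]
ans = data  # -> ans = [20, 83, 14, 4, 63]

Answer: [20, 83, 14, 4, 63]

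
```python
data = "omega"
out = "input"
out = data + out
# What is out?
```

Trace (tracking out):
data = 'omega'  # -> data = 'omega'
out = 'input'  # -> out = 'input'
out = data + out  # -> out = 'omegainput'

Answer: 'omegainput'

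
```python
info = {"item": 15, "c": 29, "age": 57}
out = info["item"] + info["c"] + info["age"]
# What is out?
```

Trace (tracking out):
info = {'item': 15, 'c': 29, 'age': 57}  # -> info = {'item': 15, 'c': 29, 'age': 57}
out = info['item'] + info['c'] + info['age']  # -> out = 101

Answer: 101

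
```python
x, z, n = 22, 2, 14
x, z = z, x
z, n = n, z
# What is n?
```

Answer: 22

Derivation:
Trace (tracking n):
x, z, n = (22, 2, 14)  # -> x = 22, z = 2, n = 14
x, z = (z, x)  # -> x = 2, z = 22
z, n = (n, z)  # -> z = 14, n = 22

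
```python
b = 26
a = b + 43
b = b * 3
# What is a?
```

Answer: 69

Derivation:
Trace (tracking a):
b = 26  # -> b = 26
a = b + 43  # -> a = 69
b = b * 3  # -> b = 78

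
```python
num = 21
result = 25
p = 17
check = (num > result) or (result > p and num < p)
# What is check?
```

Answer: False

Derivation:
Trace (tracking check):
num = 21  # -> num = 21
result = 25  # -> result = 25
p = 17  # -> p = 17
check = num > result or (result > p and num < p)  # -> check = False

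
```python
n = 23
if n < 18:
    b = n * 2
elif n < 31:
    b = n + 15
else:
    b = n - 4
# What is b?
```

Answer: 38

Derivation:
Trace (tracking b):
n = 23  # -> n = 23
if n < 18:  # condition is False
elif n < 31:  # condition is True
    b = n + 15  # -> b = 38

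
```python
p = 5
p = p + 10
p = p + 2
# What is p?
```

Answer: 17

Derivation:
Trace (tracking p):
p = 5  # -> p = 5
p = p + 10  # -> p = 15
p = p + 2  # -> p = 17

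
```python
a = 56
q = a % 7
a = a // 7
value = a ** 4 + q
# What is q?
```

Answer: 0

Derivation:
Trace (tracking q):
a = 56  # -> a = 56
q = a % 7  # -> q = 0
a = a // 7  # -> a = 8
value = a ** 4 + q  # -> value = 4096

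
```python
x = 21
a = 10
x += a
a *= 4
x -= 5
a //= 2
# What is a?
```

Answer: 20

Derivation:
Trace (tracking a):
x = 21  # -> x = 21
a = 10  # -> a = 10
x += a  # -> x = 31
a *= 4  # -> a = 40
x -= 5  # -> x = 26
a //= 2  # -> a = 20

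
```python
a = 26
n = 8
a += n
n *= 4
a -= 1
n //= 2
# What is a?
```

Answer: 33

Derivation:
Trace (tracking a):
a = 26  # -> a = 26
n = 8  # -> n = 8
a += n  # -> a = 34
n *= 4  # -> n = 32
a -= 1  # -> a = 33
n //= 2  # -> n = 16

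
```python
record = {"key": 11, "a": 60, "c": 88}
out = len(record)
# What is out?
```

Answer: 3

Derivation:
Trace (tracking out):
record = {'key': 11, 'a': 60, 'c': 88}  # -> record = {'key': 11, 'a': 60, 'c': 88}
out = len(record)  # -> out = 3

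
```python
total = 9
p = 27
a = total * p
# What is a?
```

Trace (tracking a):
total = 9  # -> total = 9
p = 27  # -> p = 27
a = total * p  # -> a = 243

Answer: 243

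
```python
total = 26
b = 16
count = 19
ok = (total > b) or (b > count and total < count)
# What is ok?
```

Trace (tracking ok):
total = 26  # -> total = 26
b = 16  # -> b = 16
count = 19  # -> count = 19
ok = total > b or (b > count and total < count)  # -> ok = True

Answer: True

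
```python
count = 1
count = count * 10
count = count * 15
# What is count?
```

Trace (tracking count):
count = 1  # -> count = 1
count = count * 10  # -> count = 10
count = count * 15  # -> count = 150

Answer: 150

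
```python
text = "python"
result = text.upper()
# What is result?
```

Answer: 'PYTHON'

Derivation:
Trace (tracking result):
text = 'python'  # -> text = 'python'
result = text.upper()  # -> result = 'PYTHON'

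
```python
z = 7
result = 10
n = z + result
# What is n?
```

Answer: 17

Derivation:
Trace (tracking n):
z = 7  # -> z = 7
result = 10  # -> result = 10
n = z + result  # -> n = 17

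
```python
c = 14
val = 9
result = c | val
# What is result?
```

Trace (tracking result):
c = 14  # -> c = 14
val = 9  # -> val = 9
result = c | val  # -> result = 15

Answer: 15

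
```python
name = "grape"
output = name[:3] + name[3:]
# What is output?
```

Trace (tracking output):
name = 'grape'  # -> name = 'grape'
output = name[:3] + name[3:]  # -> output = 'grape'

Answer: 'grape'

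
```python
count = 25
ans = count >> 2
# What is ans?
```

Answer: 6

Derivation:
Trace (tracking ans):
count = 25  # -> count = 25
ans = count >> 2  # -> ans = 6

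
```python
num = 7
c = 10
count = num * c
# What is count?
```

Answer: 70

Derivation:
Trace (tracking count):
num = 7  # -> num = 7
c = 10  # -> c = 10
count = num * c  # -> count = 70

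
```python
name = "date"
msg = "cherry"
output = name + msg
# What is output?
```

Answer: 'datecherry'

Derivation:
Trace (tracking output):
name = 'date'  # -> name = 'date'
msg = 'cherry'  # -> msg = 'cherry'
output = name + msg  # -> output = 'datecherry'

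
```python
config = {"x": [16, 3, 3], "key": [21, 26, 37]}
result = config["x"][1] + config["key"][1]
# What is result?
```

Answer: 29

Derivation:
Trace (tracking result):
config = {'x': [16, 3, 3], 'key': [21, 26, 37]}  # -> config = {'x': [16, 3, 3], 'key': [21, 26, 37]}
result = config['x'][1] + config['key'][1]  # -> result = 29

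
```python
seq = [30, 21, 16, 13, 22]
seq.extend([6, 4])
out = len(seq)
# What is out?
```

Trace (tracking out):
seq = [30, 21, 16, 13, 22]  # -> seq = [30, 21, 16, 13, 22]
seq.extend([6, 4])  # -> seq = [30, 21, 16, 13, 22, 6, 4]
out = len(seq)  # -> out = 7

Answer: 7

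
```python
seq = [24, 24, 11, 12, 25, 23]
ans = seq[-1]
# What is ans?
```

Answer: 23

Derivation:
Trace (tracking ans):
seq = [24, 24, 11, 12, 25, 23]  # -> seq = [24, 24, 11, 12, 25, 23]
ans = seq[-1]  # -> ans = 23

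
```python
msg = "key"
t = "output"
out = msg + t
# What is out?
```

Trace (tracking out):
msg = 'key'  # -> msg = 'key'
t = 'output'  # -> t = 'output'
out = msg + t  # -> out = 'keyoutput'

Answer: 'keyoutput'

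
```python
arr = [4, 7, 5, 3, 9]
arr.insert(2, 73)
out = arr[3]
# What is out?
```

Answer: 5

Derivation:
Trace (tracking out):
arr = [4, 7, 5, 3, 9]  # -> arr = [4, 7, 5, 3, 9]
arr.insert(2, 73)  # -> arr = [4, 7, 73, 5, 3, 9]
out = arr[3]  # -> out = 5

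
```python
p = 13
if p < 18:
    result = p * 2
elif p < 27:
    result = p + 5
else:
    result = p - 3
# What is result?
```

Answer: 26

Derivation:
Trace (tracking result):
p = 13  # -> p = 13
if p < 18:  # condition is True
    result = p * 2  # -> result = 26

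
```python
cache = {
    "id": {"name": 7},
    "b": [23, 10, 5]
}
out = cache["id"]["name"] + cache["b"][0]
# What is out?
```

Trace (tracking out):
cache = {'id': {'name': 7}, 'b': [23, 10, 5]}  # -> cache = {'id': {'name': 7}, 'b': [23, 10, 5]}
out = cache['id']['name'] + cache['b'][0]  # -> out = 30

Answer: 30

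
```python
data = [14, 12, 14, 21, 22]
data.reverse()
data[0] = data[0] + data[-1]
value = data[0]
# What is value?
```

Trace (tracking value):
data = [14, 12, 14, 21, 22]  # -> data = [14, 12, 14, 21, 22]
data.reverse()  # -> data = [22, 21, 14, 12, 14]
data[0] = data[0] + data[-1]  # -> data = [36, 21, 14, 12, 14]
value = data[0]  # -> value = 36

Answer: 36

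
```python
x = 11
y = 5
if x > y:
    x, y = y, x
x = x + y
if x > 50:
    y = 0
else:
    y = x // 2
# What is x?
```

Answer: 16

Derivation:
Trace (tracking x):
x = 11  # -> x = 11
y = 5  # -> y = 5
if x > y:  # condition is True
    x, y = (y, x)  # -> x = 5, y = 11
x = x + y  # -> x = 16
if x > 50:  # condition is False
else:
    y = x // 2  # -> y = 8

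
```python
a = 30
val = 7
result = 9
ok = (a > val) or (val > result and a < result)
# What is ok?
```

Trace (tracking ok):
a = 30  # -> a = 30
val = 7  # -> val = 7
result = 9  # -> result = 9
ok = a > val or (val > result and a < result)  # -> ok = True

Answer: True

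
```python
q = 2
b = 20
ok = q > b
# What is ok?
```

Answer: False

Derivation:
Trace (tracking ok):
q = 2  # -> q = 2
b = 20  # -> b = 20
ok = q > b  # -> ok = False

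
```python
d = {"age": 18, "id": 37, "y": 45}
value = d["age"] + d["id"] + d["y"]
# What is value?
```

Answer: 100

Derivation:
Trace (tracking value):
d = {'age': 18, 'id': 37, 'y': 45}  # -> d = {'age': 18, 'id': 37, 'y': 45}
value = d['age'] + d['id'] + d['y']  # -> value = 100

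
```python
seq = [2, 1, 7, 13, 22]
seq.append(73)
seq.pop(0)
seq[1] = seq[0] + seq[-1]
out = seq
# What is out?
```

Answer: [1, 74, 13, 22, 73]

Derivation:
Trace (tracking out):
seq = [2, 1, 7, 13, 22]  # -> seq = [2, 1, 7, 13, 22]
seq.append(73)  # -> seq = [2, 1, 7, 13, 22, 73]
seq.pop(0)  # -> seq = [1, 7, 13, 22, 73]
seq[1] = seq[0] + seq[-1]  # -> seq = [1, 74, 13, 22, 73]
out = seq  # -> out = [1, 74, 13, 22, 73]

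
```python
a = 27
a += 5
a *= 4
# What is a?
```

Answer: 128

Derivation:
Trace (tracking a):
a = 27  # -> a = 27
a += 5  # -> a = 32
a *= 4  # -> a = 128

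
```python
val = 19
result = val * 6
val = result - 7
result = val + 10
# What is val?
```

Answer: 107

Derivation:
Trace (tracking val):
val = 19  # -> val = 19
result = val * 6  # -> result = 114
val = result - 7  # -> val = 107
result = val + 10  # -> result = 117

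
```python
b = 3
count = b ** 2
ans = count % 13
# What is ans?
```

Answer: 9

Derivation:
Trace (tracking ans):
b = 3  # -> b = 3
count = b ** 2  # -> count = 9
ans = count % 13  # -> ans = 9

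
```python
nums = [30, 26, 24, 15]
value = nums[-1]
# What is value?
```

Trace (tracking value):
nums = [30, 26, 24, 15]  # -> nums = [30, 26, 24, 15]
value = nums[-1]  # -> value = 15

Answer: 15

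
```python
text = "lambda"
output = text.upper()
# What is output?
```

Trace (tracking output):
text = 'lambda'  # -> text = 'lambda'
output = text.upper()  # -> output = 'LAMBDA'

Answer: 'LAMBDA'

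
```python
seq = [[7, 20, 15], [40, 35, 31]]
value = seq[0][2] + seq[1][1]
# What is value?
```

Answer: 50

Derivation:
Trace (tracking value):
seq = [[7, 20, 15], [40, 35, 31]]  # -> seq = [[7, 20, 15], [40, 35, 31]]
value = seq[0][2] + seq[1][1]  # -> value = 50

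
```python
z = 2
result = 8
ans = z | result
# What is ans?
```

Answer: 10

Derivation:
Trace (tracking ans):
z = 2  # -> z = 2
result = 8  # -> result = 8
ans = z | result  # -> ans = 10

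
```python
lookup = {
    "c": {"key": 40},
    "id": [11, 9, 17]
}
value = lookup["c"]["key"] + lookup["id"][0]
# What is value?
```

Trace (tracking value):
lookup = {'c': {'key': 40}, 'id': [11, 9, 17]}  # -> lookup = {'c': {'key': 40}, 'id': [11, 9, 17]}
value = lookup['c']['key'] + lookup['id'][0]  # -> value = 51

Answer: 51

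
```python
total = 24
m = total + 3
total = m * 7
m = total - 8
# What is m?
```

Trace (tracking m):
total = 24  # -> total = 24
m = total + 3  # -> m = 27
total = m * 7  # -> total = 189
m = total - 8  # -> m = 181

Answer: 181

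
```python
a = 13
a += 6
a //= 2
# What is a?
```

Answer: 9

Derivation:
Trace (tracking a):
a = 13  # -> a = 13
a += 6  # -> a = 19
a //= 2  # -> a = 9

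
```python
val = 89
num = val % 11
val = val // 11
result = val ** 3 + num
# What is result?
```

Trace (tracking result):
val = 89  # -> val = 89
num = val % 11  # -> num = 1
val = val // 11  # -> val = 8
result = val ** 3 + num  # -> result = 513

Answer: 513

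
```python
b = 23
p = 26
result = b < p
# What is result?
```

Answer: True

Derivation:
Trace (tracking result):
b = 23  # -> b = 23
p = 26  # -> p = 26
result = b < p  # -> result = True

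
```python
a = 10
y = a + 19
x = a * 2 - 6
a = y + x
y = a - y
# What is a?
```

Trace (tracking a):
a = 10  # -> a = 10
y = a + 19  # -> y = 29
x = a * 2 - 6  # -> x = 14
a = y + x  # -> a = 43
y = a - y  # -> y = 14

Answer: 43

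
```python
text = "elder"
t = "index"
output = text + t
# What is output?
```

Trace (tracking output):
text = 'elder'  # -> text = 'elder'
t = 'index'  # -> t = 'index'
output = text + t  # -> output = 'elderindex'

Answer: 'elderindex'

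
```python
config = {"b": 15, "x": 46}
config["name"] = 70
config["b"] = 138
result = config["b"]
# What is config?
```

Answer: {'b': 138, 'x': 46, 'name': 70}

Derivation:
Trace (tracking config):
config = {'b': 15, 'x': 46}  # -> config = {'b': 15, 'x': 46}
config['name'] = 70  # -> config = {'b': 15, 'x': 46, 'name': 70}
config['b'] = 138  # -> config = {'b': 138, 'x': 46, 'name': 70}
result = config['b']  # -> result = 138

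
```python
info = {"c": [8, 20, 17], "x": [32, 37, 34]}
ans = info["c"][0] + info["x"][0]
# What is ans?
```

Trace (tracking ans):
info = {'c': [8, 20, 17], 'x': [32, 37, 34]}  # -> info = {'c': [8, 20, 17], 'x': [32, 37, 34]}
ans = info['c'][0] + info['x'][0]  # -> ans = 40

Answer: 40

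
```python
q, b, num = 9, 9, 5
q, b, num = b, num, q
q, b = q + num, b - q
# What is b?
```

Trace (tracking b):
q, b, num = (9, 9, 5)  # -> q = 9, b = 9, num = 5
q, b, num = (b, num, q)  # -> q = 9, b = 5, num = 9
q, b = (q + num, b - q)  # -> q = 18, b = -4

Answer: -4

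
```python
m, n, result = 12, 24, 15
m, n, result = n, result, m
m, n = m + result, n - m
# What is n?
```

Trace (tracking n):
m, n, result = (12, 24, 15)  # -> m = 12, n = 24, result = 15
m, n, result = (n, result, m)  # -> m = 24, n = 15, result = 12
m, n = (m + result, n - m)  # -> m = 36, n = -9

Answer: -9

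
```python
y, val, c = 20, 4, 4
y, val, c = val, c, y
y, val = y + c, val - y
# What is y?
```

Answer: 24

Derivation:
Trace (tracking y):
y, val, c = (20, 4, 4)  # -> y = 20, val = 4, c = 4
y, val, c = (val, c, y)  # -> y = 4, val = 4, c = 20
y, val = (y + c, val - y)  # -> y = 24, val = 0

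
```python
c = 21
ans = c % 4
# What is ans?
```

Answer: 1

Derivation:
Trace (tracking ans):
c = 21  # -> c = 21
ans = c % 4  # -> ans = 1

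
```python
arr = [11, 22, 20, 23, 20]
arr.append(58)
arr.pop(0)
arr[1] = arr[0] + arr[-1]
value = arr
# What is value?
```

Trace (tracking value):
arr = [11, 22, 20, 23, 20]  # -> arr = [11, 22, 20, 23, 20]
arr.append(58)  # -> arr = [11, 22, 20, 23, 20, 58]
arr.pop(0)  # -> arr = [22, 20, 23, 20, 58]
arr[1] = arr[0] + arr[-1]  # -> arr = [22, 80, 23, 20, 58]
value = arr  # -> value = [22, 80, 23, 20, 58]

Answer: [22, 80, 23, 20, 58]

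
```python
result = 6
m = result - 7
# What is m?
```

Trace (tracking m):
result = 6  # -> result = 6
m = result - 7  # -> m = -1

Answer: -1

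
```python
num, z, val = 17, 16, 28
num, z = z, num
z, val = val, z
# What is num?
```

Trace (tracking num):
num, z, val = (17, 16, 28)  # -> num = 17, z = 16, val = 28
num, z = (z, num)  # -> num = 16, z = 17
z, val = (val, z)  # -> z = 28, val = 17

Answer: 16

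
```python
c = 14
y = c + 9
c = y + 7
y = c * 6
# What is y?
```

Trace (tracking y):
c = 14  # -> c = 14
y = c + 9  # -> y = 23
c = y + 7  # -> c = 30
y = c * 6  # -> y = 180

Answer: 180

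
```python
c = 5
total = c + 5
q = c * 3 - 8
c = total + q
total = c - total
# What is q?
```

Answer: 7

Derivation:
Trace (tracking q):
c = 5  # -> c = 5
total = c + 5  # -> total = 10
q = c * 3 - 8  # -> q = 7
c = total + q  # -> c = 17
total = c - total  # -> total = 7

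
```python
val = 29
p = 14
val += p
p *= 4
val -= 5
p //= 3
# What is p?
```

Answer: 18

Derivation:
Trace (tracking p):
val = 29  # -> val = 29
p = 14  # -> p = 14
val += p  # -> val = 43
p *= 4  # -> p = 56
val -= 5  # -> val = 38
p //= 3  # -> p = 18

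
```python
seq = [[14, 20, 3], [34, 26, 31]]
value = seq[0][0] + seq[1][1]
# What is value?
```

Trace (tracking value):
seq = [[14, 20, 3], [34, 26, 31]]  # -> seq = [[14, 20, 3], [34, 26, 31]]
value = seq[0][0] + seq[1][1]  # -> value = 40

Answer: 40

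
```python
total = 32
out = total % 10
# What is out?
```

Trace (tracking out):
total = 32  # -> total = 32
out = total % 10  # -> out = 2

Answer: 2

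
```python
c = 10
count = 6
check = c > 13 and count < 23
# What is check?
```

Answer: False

Derivation:
Trace (tracking check):
c = 10  # -> c = 10
count = 6  # -> count = 6
check = c > 13 and count < 23  # -> check = False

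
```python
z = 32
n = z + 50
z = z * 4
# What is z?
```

Answer: 128

Derivation:
Trace (tracking z):
z = 32  # -> z = 32
n = z + 50  # -> n = 82
z = z * 4  # -> z = 128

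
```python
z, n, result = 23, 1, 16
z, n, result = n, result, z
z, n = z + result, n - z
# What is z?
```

Trace (tracking z):
z, n, result = (23, 1, 16)  # -> z = 23, n = 1, result = 16
z, n, result = (n, result, z)  # -> z = 1, n = 16, result = 23
z, n = (z + result, n - z)  # -> z = 24, n = 15

Answer: 24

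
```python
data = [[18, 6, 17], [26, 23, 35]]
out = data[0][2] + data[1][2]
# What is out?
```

Trace (tracking out):
data = [[18, 6, 17], [26, 23, 35]]  # -> data = [[18, 6, 17], [26, 23, 35]]
out = data[0][2] + data[1][2]  # -> out = 52

Answer: 52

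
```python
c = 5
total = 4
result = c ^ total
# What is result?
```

Answer: 1

Derivation:
Trace (tracking result):
c = 5  # -> c = 5
total = 4  # -> total = 4
result = c ^ total  # -> result = 1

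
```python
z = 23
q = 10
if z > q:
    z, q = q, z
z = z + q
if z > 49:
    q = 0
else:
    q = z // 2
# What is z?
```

Trace (tracking z):
z = 23  # -> z = 23
q = 10  # -> q = 10
if z > q:  # condition is True
    z, q = (q, z)  # -> z = 10, q = 23
z = z + q  # -> z = 33
if z > 49:  # condition is False
else:
    q = z // 2  # -> q = 16

Answer: 33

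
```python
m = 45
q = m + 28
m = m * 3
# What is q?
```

Trace (tracking q):
m = 45  # -> m = 45
q = m + 28  # -> q = 73
m = m * 3  # -> m = 135

Answer: 73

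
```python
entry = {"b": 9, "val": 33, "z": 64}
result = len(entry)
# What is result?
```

Answer: 3

Derivation:
Trace (tracking result):
entry = {'b': 9, 'val': 33, 'z': 64}  # -> entry = {'b': 9, 'val': 33, 'z': 64}
result = len(entry)  # -> result = 3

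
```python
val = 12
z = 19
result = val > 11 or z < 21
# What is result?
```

Trace (tracking result):
val = 12  # -> val = 12
z = 19  # -> z = 19
result = val > 11 or z < 21  # -> result = True

Answer: True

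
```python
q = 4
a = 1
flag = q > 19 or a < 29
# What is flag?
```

Trace (tracking flag):
q = 4  # -> q = 4
a = 1  # -> a = 1
flag = q > 19 or a < 29  # -> flag = True

Answer: True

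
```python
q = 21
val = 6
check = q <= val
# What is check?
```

Answer: False

Derivation:
Trace (tracking check):
q = 21  # -> q = 21
val = 6  # -> val = 6
check = q <= val  # -> check = False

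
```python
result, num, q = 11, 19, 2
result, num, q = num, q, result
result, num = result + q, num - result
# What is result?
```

Answer: 30

Derivation:
Trace (tracking result):
result, num, q = (11, 19, 2)  # -> result = 11, num = 19, q = 2
result, num, q = (num, q, result)  # -> result = 19, num = 2, q = 11
result, num = (result + q, num - result)  # -> result = 30, num = -17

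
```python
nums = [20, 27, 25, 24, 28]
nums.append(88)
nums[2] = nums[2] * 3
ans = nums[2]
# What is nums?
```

Answer: [20, 27, 75, 24, 28, 88]

Derivation:
Trace (tracking nums):
nums = [20, 27, 25, 24, 28]  # -> nums = [20, 27, 25, 24, 28]
nums.append(88)  # -> nums = [20, 27, 25, 24, 28, 88]
nums[2] = nums[2] * 3  # -> nums = [20, 27, 75, 24, 28, 88]
ans = nums[2]  # -> ans = 75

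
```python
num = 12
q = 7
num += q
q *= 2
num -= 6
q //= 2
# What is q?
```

Trace (tracking q):
num = 12  # -> num = 12
q = 7  # -> q = 7
num += q  # -> num = 19
q *= 2  # -> q = 14
num -= 6  # -> num = 13
q //= 2  # -> q = 7

Answer: 7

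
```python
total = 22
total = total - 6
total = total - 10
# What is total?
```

Trace (tracking total):
total = 22  # -> total = 22
total = total - 6  # -> total = 16
total = total - 10  # -> total = 6

Answer: 6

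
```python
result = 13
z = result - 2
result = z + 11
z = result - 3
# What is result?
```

Answer: 22

Derivation:
Trace (tracking result):
result = 13  # -> result = 13
z = result - 2  # -> z = 11
result = z + 11  # -> result = 22
z = result - 3  # -> z = 19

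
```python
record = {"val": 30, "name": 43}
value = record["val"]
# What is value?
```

Answer: 30

Derivation:
Trace (tracking value):
record = {'val': 30, 'name': 43}  # -> record = {'val': 30, 'name': 43}
value = record['val']  # -> value = 30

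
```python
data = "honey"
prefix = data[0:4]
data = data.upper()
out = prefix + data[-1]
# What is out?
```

Answer: 'honeY'

Derivation:
Trace (tracking out):
data = 'honey'  # -> data = 'honey'
prefix = data[0:4]  # -> prefix = 'hone'
data = data.upper()  # -> data = 'HONEY'
out = prefix + data[-1]  # -> out = 'honeY'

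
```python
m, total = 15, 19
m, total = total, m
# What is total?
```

Answer: 15

Derivation:
Trace (tracking total):
m, total = (15, 19)  # -> m = 15, total = 19
m, total = (total, m)  # -> m = 19, total = 15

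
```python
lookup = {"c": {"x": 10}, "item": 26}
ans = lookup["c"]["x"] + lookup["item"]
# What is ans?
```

Trace (tracking ans):
lookup = {'c': {'x': 10}, 'item': 26}  # -> lookup = {'c': {'x': 10}, 'item': 26}
ans = lookup['c']['x'] + lookup['item']  # -> ans = 36

Answer: 36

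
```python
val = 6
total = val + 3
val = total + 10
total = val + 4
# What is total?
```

Answer: 23

Derivation:
Trace (tracking total):
val = 6  # -> val = 6
total = val + 3  # -> total = 9
val = total + 10  # -> val = 19
total = val + 4  # -> total = 23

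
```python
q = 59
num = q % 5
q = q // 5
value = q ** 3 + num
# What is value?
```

Trace (tracking value):
q = 59  # -> q = 59
num = q % 5  # -> num = 4
q = q // 5  # -> q = 11
value = q ** 3 + num  # -> value = 1335

Answer: 1335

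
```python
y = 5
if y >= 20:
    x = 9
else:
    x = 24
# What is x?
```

Trace (tracking x):
y = 5  # -> y = 5
if y >= 20:  # condition is False
else:
    x = 24  # -> x = 24

Answer: 24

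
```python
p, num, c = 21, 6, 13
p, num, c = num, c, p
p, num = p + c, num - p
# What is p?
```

Trace (tracking p):
p, num, c = (21, 6, 13)  # -> p = 21, num = 6, c = 13
p, num, c = (num, c, p)  # -> p = 6, num = 13, c = 21
p, num = (p + c, num - p)  # -> p = 27, num = 7

Answer: 27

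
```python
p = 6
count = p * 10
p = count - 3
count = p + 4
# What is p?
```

Trace (tracking p):
p = 6  # -> p = 6
count = p * 10  # -> count = 60
p = count - 3  # -> p = 57
count = p + 4  # -> count = 61

Answer: 57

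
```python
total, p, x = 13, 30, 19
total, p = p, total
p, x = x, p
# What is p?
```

Trace (tracking p):
total, p, x = (13, 30, 19)  # -> total = 13, p = 30, x = 19
total, p = (p, total)  # -> total = 30, p = 13
p, x = (x, p)  # -> p = 19, x = 13

Answer: 19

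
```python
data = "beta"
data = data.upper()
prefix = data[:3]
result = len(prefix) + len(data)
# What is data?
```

Answer: 'BETA'

Derivation:
Trace (tracking data):
data = 'beta'  # -> data = 'beta'
data = data.upper()  # -> data = 'BETA'
prefix = data[:3]  # -> prefix = 'BET'
result = len(prefix) + len(data)  # -> result = 7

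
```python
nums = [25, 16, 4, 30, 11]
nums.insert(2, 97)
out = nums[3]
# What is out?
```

Trace (tracking out):
nums = [25, 16, 4, 30, 11]  # -> nums = [25, 16, 4, 30, 11]
nums.insert(2, 97)  # -> nums = [25, 16, 97, 4, 30, 11]
out = nums[3]  # -> out = 4

Answer: 4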